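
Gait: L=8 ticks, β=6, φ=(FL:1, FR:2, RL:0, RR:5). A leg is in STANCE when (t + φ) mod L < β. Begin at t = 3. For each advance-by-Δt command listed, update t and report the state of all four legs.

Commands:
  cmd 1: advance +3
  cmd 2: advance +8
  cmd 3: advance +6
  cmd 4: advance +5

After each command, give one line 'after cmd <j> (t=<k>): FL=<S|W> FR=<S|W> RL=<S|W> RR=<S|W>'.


start t=3: FL=S FR=S RL=S RR=S
cmd 1: advance +3 → t=6, phase=(7,0,6,3) → FL=W FR=S RL=W RR=S
cmd 2: advance +8 → t=14, phase=(7,0,6,3) → FL=W FR=S RL=W RR=S
cmd 3: advance +6 → t=20, phase=(5,6,4,1) → FL=S FR=W RL=S RR=S
cmd 4: advance +5 → t=25, phase=(2,3,1,6) → FL=S FR=S RL=S RR=W

after cmd 1 (t=6): FL=W FR=S RL=W RR=S
after cmd 2 (t=14): FL=W FR=S RL=W RR=S
after cmd 3 (t=20): FL=S FR=W RL=S RR=S
after cmd 4 (t=25): FL=S FR=S RL=S RR=W


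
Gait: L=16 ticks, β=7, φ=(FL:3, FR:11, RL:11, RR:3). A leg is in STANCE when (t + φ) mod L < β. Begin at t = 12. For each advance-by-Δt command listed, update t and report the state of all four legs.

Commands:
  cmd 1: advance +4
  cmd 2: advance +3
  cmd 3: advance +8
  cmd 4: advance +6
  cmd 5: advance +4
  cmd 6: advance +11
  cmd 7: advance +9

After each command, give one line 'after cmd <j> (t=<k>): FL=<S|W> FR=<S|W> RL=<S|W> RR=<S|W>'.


start t=12: FL=W FR=W RL=W RR=W
cmd 1: advance +4 → t=16, phase=(3,11,11,3) → FL=S FR=W RL=W RR=S
cmd 2: advance +3 → t=19, phase=(6,14,14,6) → FL=S FR=W RL=W RR=S
cmd 3: advance +8 → t=27, phase=(14,6,6,14) → FL=W FR=S RL=S RR=W
cmd 4: advance +6 → t=33, phase=(4,12,12,4) → FL=S FR=W RL=W RR=S
cmd 5: advance +4 → t=37, phase=(8,0,0,8) → FL=W FR=S RL=S RR=W
cmd 6: advance +11 → t=48, phase=(3,11,11,3) → FL=S FR=W RL=W RR=S
cmd 7: advance +9 → t=57, phase=(12,4,4,12) → FL=W FR=S RL=S RR=W

after cmd 1 (t=16): FL=S FR=W RL=W RR=S
after cmd 2 (t=19): FL=S FR=W RL=W RR=S
after cmd 3 (t=27): FL=W FR=S RL=S RR=W
after cmd 4 (t=33): FL=S FR=W RL=W RR=S
after cmd 5 (t=37): FL=W FR=S RL=S RR=W
after cmd 6 (t=48): FL=S FR=W RL=W RR=S
after cmd 7 (t=57): FL=W FR=S RL=S RR=W


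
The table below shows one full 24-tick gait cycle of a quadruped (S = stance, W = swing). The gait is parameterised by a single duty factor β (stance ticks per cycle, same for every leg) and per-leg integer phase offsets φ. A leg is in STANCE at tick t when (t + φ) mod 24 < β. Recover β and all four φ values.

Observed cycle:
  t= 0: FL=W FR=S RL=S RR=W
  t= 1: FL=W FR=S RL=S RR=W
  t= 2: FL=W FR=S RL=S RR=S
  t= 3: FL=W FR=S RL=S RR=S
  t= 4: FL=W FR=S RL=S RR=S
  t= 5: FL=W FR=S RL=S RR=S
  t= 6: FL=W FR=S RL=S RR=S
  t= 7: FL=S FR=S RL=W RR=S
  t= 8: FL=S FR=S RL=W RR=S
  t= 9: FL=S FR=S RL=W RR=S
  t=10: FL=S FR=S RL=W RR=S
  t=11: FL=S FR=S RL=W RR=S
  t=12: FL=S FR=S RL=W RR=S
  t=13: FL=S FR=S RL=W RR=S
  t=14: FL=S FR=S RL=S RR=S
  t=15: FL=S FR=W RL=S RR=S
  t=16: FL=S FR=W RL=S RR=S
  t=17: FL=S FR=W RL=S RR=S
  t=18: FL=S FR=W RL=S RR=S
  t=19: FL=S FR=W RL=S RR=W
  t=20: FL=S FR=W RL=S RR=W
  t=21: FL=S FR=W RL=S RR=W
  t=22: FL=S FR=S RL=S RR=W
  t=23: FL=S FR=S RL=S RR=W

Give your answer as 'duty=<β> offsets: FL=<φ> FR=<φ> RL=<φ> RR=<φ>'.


duty β = stance ticks per leg = 17
FL: stance ticks = 17; W→S at t=7 → φ=17
FR: stance ticks = 17; W→S at t=22 → φ=2
RL: stance ticks = 17; W→S at t=14 → φ=10
RR: stance ticks = 17; W→S at t=2 → φ=22

duty=17 offsets: FL=17 FR=2 RL=10 RR=22


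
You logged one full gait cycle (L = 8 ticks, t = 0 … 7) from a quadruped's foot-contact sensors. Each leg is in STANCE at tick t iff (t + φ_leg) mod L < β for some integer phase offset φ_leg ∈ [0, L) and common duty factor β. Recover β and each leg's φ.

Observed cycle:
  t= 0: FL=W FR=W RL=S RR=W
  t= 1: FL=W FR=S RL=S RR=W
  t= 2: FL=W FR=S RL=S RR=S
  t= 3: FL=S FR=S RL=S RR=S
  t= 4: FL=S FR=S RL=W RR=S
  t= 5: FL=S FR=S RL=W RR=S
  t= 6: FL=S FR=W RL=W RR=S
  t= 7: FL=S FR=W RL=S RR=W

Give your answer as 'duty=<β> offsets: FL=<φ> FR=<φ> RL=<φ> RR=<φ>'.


duty β = stance ticks per leg = 5
FL: stance ticks = 5; W→S at t=3 → φ=5
FR: stance ticks = 5; W→S at t=1 → φ=7
RL: stance ticks = 5; W→S at t=7 → φ=1
RR: stance ticks = 5; W→S at t=2 → φ=6

duty=5 offsets: FL=5 FR=7 RL=1 RR=6


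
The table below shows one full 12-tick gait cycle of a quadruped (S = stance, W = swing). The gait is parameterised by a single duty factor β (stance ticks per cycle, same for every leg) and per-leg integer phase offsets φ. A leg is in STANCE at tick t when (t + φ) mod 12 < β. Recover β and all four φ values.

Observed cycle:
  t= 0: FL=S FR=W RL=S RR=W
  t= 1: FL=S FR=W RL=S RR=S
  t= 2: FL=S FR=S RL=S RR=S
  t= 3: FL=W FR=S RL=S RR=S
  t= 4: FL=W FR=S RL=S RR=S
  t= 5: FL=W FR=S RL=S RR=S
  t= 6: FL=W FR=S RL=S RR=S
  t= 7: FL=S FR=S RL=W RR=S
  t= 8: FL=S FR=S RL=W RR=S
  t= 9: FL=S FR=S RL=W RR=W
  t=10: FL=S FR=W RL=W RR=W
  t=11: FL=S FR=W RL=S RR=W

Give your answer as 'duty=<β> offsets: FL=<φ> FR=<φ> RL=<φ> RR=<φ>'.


duty β = stance ticks per leg = 8
FL: stance ticks = 8; W→S at t=7 → φ=5
FR: stance ticks = 8; W→S at t=2 → φ=10
RL: stance ticks = 8; W→S at t=11 → φ=1
RR: stance ticks = 8; W→S at t=1 → φ=11

duty=8 offsets: FL=5 FR=10 RL=1 RR=11


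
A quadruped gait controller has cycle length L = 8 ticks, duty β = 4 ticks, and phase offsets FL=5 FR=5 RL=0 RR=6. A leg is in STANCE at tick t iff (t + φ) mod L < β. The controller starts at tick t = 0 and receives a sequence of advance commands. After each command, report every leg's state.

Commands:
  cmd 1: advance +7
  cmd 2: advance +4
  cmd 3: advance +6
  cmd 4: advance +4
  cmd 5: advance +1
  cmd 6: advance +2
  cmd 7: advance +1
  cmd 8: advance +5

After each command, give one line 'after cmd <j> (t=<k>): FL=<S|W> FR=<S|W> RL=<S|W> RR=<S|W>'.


start t=0: FL=W FR=W RL=S RR=W
cmd 1: advance +7 → t=7, phase=(4,4,7,5) → FL=W FR=W RL=W RR=W
cmd 2: advance +4 → t=11, phase=(0,0,3,1) → FL=S FR=S RL=S RR=S
cmd 3: advance +6 → t=17, phase=(6,6,1,7) → FL=W FR=W RL=S RR=W
cmd 4: advance +4 → t=21, phase=(2,2,5,3) → FL=S FR=S RL=W RR=S
cmd 5: advance +1 → t=22, phase=(3,3,6,4) → FL=S FR=S RL=W RR=W
cmd 6: advance +2 → t=24, phase=(5,5,0,6) → FL=W FR=W RL=S RR=W
cmd 7: advance +1 → t=25, phase=(6,6,1,7) → FL=W FR=W RL=S RR=W
cmd 8: advance +5 → t=30, phase=(3,3,6,4) → FL=S FR=S RL=W RR=W

after cmd 1 (t=7): FL=W FR=W RL=W RR=W
after cmd 2 (t=11): FL=S FR=S RL=S RR=S
after cmd 3 (t=17): FL=W FR=W RL=S RR=W
after cmd 4 (t=21): FL=S FR=S RL=W RR=S
after cmd 5 (t=22): FL=S FR=S RL=W RR=W
after cmd 6 (t=24): FL=W FR=W RL=S RR=W
after cmd 7 (t=25): FL=W FR=W RL=S RR=W
after cmd 8 (t=30): FL=S FR=S RL=W RR=W


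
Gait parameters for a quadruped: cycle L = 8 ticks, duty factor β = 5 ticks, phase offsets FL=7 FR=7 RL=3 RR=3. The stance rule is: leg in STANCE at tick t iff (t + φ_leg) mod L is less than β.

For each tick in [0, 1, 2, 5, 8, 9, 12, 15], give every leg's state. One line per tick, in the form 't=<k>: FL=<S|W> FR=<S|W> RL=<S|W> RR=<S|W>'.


t=0: FL=W FR=W RL=S RR=S
t=1: FL=S FR=S RL=S RR=S
t=2: FL=S FR=S RL=W RR=W
t=5: FL=S FR=S RL=S RR=S
t=8: FL=W FR=W RL=S RR=S
t=9: FL=S FR=S RL=S RR=S
t=12: FL=S FR=S RL=W RR=W
t=15: FL=W FR=W RL=S RR=S

t=0: phase=(7,7,3,3) vs β=5 → FL=W FR=W RL=S RR=S
t=1: phase=(0,0,4,4) vs β=5 → FL=S FR=S RL=S RR=S
t=2: phase=(1,1,5,5) vs β=5 → FL=S FR=S RL=W RR=W
t=5: phase=(4,4,0,0) vs β=5 → FL=S FR=S RL=S RR=S
t=8: phase=(7,7,3,3) vs β=5 → FL=W FR=W RL=S RR=S
t=9: phase=(0,0,4,4) vs β=5 → FL=S FR=S RL=S RR=S
t=12: phase=(3,3,7,7) vs β=5 → FL=S FR=S RL=W RR=W
t=15: phase=(6,6,2,2) vs β=5 → FL=W FR=W RL=S RR=S


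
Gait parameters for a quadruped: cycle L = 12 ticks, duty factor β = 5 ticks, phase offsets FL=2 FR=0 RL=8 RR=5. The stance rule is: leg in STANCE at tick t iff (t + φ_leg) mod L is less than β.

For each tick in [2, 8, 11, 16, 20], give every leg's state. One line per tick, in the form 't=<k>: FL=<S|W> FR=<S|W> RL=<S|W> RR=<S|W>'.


t=2: FL=S FR=S RL=W RR=W
t=8: FL=W FR=W RL=S RR=S
t=11: FL=S FR=W RL=W RR=S
t=16: FL=W FR=S RL=S RR=W
t=20: FL=W FR=W RL=S RR=S

t=2: phase=(4,2,10,7) vs β=5 → FL=S FR=S RL=W RR=W
t=8: phase=(10,8,4,1) vs β=5 → FL=W FR=W RL=S RR=S
t=11: phase=(1,11,7,4) vs β=5 → FL=S FR=W RL=W RR=S
t=16: phase=(6,4,0,9) vs β=5 → FL=W FR=S RL=S RR=W
t=20: phase=(10,8,4,1) vs β=5 → FL=W FR=W RL=S RR=S


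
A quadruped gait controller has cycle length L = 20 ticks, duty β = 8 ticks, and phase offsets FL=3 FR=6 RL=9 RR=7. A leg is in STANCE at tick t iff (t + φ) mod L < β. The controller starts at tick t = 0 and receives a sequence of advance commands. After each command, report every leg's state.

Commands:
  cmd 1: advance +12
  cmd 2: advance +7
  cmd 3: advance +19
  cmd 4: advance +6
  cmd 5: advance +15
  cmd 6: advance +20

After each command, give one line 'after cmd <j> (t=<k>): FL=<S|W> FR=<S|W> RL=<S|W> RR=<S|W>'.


after cmd 1 (t=12): FL=W FR=W RL=S RR=W
after cmd 2 (t=19): FL=S FR=S RL=W RR=S
after cmd 3 (t=38): FL=S FR=S RL=S RR=S
after cmd 4 (t=44): FL=S FR=W RL=W RR=W
after cmd 5 (t=59): FL=S FR=S RL=W RR=S
after cmd 6 (t=79): FL=S FR=S RL=W RR=S

start t=0: FL=S FR=S RL=W RR=S
cmd 1: advance +12 → t=12, phase=(15,18,1,19) → FL=W FR=W RL=S RR=W
cmd 2: advance +7 → t=19, phase=(2,5,8,6) → FL=S FR=S RL=W RR=S
cmd 3: advance +19 → t=38, phase=(1,4,7,5) → FL=S FR=S RL=S RR=S
cmd 4: advance +6 → t=44, phase=(7,10,13,11) → FL=S FR=W RL=W RR=W
cmd 5: advance +15 → t=59, phase=(2,5,8,6) → FL=S FR=S RL=W RR=S
cmd 6: advance +20 → t=79, phase=(2,5,8,6) → FL=S FR=S RL=W RR=S


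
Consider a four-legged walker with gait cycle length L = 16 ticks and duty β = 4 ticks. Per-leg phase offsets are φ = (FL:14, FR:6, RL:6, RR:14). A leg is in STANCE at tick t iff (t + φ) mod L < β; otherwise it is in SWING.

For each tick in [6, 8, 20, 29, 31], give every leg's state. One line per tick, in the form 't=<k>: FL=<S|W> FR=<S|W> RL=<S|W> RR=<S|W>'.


t=6: FL=W FR=W RL=W RR=W
t=8: FL=W FR=W RL=W RR=W
t=20: FL=S FR=W RL=W RR=S
t=29: FL=W FR=S RL=S RR=W
t=31: FL=W FR=W RL=W RR=W

t=6: phase=(4,12,12,4) vs β=4 → FL=W FR=W RL=W RR=W
t=8: phase=(6,14,14,6) vs β=4 → FL=W FR=W RL=W RR=W
t=20: phase=(2,10,10,2) vs β=4 → FL=S FR=W RL=W RR=S
t=29: phase=(11,3,3,11) vs β=4 → FL=W FR=S RL=S RR=W
t=31: phase=(13,5,5,13) vs β=4 → FL=W FR=W RL=W RR=W


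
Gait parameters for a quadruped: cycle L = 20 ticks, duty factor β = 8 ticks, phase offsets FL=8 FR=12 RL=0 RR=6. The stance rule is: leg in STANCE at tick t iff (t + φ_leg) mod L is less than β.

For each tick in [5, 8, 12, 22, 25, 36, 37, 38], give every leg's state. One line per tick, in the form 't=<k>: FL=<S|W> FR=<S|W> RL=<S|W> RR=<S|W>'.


t=5: FL=W FR=W RL=S RR=W
t=8: FL=W FR=S RL=W RR=W
t=12: FL=S FR=S RL=W RR=W
t=22: FL=W FR=W RL=S RR=W
t=25: FL=W FR=W RL=S RR=W
t=36: FL=S FR=W RL=W RR=S
t=37: FL=S FR=W RL=W RR=S
t=38: FL=S FR=W RL=W RR=S

t=5: phase=(13,17,5,11) vs β=8 → FL=W FR=W RL=S RR=W
t=8: phase=(16,0,8,14) vs β=8 → FL=W FR=S RL=W RR=W
t=12: phase=(0,4,12,18) vs β=8 → FL=S FR=S RL=W RR=W
t=22: phase=(10,14,2,8) vs β=8 → FL=W FR=W RL=S RR=W
t=25: phase=(13,17,5,11) vs β=8 → FL=W FR=W RL=S RR=W
t=36: phase=(4,8,16,2) vs β=8 → FL=S FR=W RL=W RR=S
t=37: phase=(5,9,17,3) vs β=8 → FL=S FR=W RL=W RR=S
t=38: phase=(6,10,18,4) vs β=8 → FL=S FR=W RL=W RR=S


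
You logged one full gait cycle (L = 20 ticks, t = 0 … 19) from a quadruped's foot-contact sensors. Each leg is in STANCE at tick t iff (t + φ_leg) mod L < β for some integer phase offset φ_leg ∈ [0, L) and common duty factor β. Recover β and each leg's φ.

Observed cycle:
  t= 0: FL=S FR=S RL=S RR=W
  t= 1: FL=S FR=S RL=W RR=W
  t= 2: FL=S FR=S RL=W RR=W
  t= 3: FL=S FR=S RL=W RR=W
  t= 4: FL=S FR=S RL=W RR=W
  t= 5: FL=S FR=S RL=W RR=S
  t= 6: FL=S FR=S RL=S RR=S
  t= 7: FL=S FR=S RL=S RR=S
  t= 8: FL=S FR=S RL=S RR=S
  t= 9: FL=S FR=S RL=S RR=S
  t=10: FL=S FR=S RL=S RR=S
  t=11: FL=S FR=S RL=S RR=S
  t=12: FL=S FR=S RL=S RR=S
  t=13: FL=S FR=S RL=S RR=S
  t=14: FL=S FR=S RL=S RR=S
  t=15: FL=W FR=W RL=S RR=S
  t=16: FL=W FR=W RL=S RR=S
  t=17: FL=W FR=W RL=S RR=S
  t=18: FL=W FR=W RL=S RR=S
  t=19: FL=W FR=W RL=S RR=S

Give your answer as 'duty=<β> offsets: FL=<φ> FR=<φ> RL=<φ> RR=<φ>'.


duty=15 offsets: FL=0 FR=0 RL=14 RR=15

duty β = stance ticks per leg = 15
FL: stance ticks = 15; W→S at t=0 → φ=0
FR: stance ticks = 15; W→S at t=0 → φ=0
RL: stance ticks = 15; W→S at t=6 → φ=14
RR: stance ticks = 15; W→S at t=5 → φ=15


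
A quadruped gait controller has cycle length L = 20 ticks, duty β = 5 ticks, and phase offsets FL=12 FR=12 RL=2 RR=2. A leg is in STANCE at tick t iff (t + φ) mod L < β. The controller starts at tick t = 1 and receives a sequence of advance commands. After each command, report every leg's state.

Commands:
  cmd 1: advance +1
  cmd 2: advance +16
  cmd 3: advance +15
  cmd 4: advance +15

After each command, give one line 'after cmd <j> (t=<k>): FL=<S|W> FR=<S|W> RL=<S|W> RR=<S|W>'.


after cmd 1 (t=2): FL=W FR=W RL=S RR=S
after cmd 2 (t=18): FL=W FR=W RL=S RR=S
after cmd 3 (t=33): FL=W FR=W RL=W RR=W
after cmd 4 (t=48): FL=S FR=S RL=W RR=W

start t=1: FL=W FR=W RL=S RR=S
cmd 1: advance +1 → t=2, phase=(14,14,4,4) → FL=W FR=W RL=S RR=S
cmd 2: advance +16 → t=18, phase=(10,10,0,0) → FL=W FR=W RL=S RR=S
cmd 3: advance +15 → t=33, phase=(5,5,15,15) → FL=W FR=W RL=W RR=W
cmd 4: advance +15 → t=48, phase=(0,0,10,10) → FL=S FR=S RL=W RR=W


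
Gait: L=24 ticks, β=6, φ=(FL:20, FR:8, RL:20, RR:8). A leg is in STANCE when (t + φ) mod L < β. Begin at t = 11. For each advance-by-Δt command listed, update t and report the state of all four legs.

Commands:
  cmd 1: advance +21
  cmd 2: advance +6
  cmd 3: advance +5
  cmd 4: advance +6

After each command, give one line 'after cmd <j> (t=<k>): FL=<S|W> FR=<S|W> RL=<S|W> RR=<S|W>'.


after cmd 1 (t=32): FL=S FR=W RL=S RR=W
after cmd 2 (t=38): FL=W FR=W RL=W RR=W
after cmd 3 (t=43): FL=W FR=S RL=W RR=S
after cmd 4 (t=49): FL=W FR=W RL=W RR=W

start t=11: FL=W FR=W RL=W RR=W
cmd 1: advance +21 → t=32, phase=(4,16,4,16) → FL=S FR=W RL=S RR=W
cmd 2: advance +6 → t=38, phase=(10,22,10,22) → FL=W FR=W RL=W RR=W
cmd 3: advance +5 → t=43, phase=(15,3,15,3) → FL=W FR=S RL=W RR=S
cmd 4: advance +6 → t=49, phase=(21,9,21,9) → FL=W FR=W RL=W RR=W


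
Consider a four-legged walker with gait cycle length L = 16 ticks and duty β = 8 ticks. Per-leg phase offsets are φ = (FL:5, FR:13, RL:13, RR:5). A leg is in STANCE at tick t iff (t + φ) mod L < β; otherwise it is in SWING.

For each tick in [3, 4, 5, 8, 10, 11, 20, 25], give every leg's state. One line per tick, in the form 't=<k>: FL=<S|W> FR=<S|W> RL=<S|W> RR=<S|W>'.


t=3: phase=(8,0,0,8) vs β=8 → FL=W FR=S RL=S RR=W
t=4: phase=(9,1,1,9) vs β=8 → FL=W FR=S RL=S RR=W
t=5: phase=(10,2,2,10) vs β=8 → FL=W FR=S RL=S RR=W
t=8: phase=(13,5,5,13) vs β=8 → FL=W FR=S RL=S RR=W
t=10: phase=(15,7,7,15) vs β=8 → FL=W FR=S RL=S RR=W
t=11: phase=(0,8,8,0) vs β=8 → FL=S FR=W RL=W RR=S
t=20: phase=(9,1,1,9) vs β=8 → FL=W FR=S RL=S RR=W
t=25: phase=(14,6,6,14) vs β=8 → FL=W FR=S RL=S RR=W

t=3: FL=W FR=S RL=S RR=W
t=4: FL=W FR=S RL=S RR=W
t=5: FL=W FR=S RL=S RR=W
t=8: FL=W FR=S RL=S RR=W
t=10: FL=W FR=S RL=S RR=W
t=11: FL=S FR=W RL=W RR=S
t=20: FL=W FR=S RL=S RR=W
t=25: FL=W FR=S RL=S RR=W


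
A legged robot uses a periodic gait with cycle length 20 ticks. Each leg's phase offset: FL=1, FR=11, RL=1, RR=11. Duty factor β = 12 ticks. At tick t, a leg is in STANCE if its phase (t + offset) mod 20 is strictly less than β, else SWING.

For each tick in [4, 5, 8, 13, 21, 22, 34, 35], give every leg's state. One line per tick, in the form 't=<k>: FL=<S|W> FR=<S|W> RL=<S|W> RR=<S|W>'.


t=4: FL=S FR=W RL=S RR=W
t=5: FL=S FR=W RL=S RR=W
t=8: FL=S FR=W RL=S RR=W
t=13: FL=W FR=S RL=W RR=S
t=21: FL=S FR=W RL=S RR=W
t=22: FL=S FR=W RL=S RR=W
t=34: FL=W FR=S RL=W RR=S
t=35: FL=W FR=S RL=W RR=S

t=4: phase=(5,15,5,15) vs β=12 → FL=S FR=W RL=S RR=W
t=5: phase=(6,16,6,16) vs β=12 → FL=S FR=W RL=S RR=W
t=8: phase=(9,19,9,19) vs β=12 → FL=S FR=W RL=S RR=W
t=13: phase=(14,4,14,4) vs β=12 → FL=W FR=S RL=W RR=S
t=21: phase=(2,12,2,12) vs β=12 → FL=S FR=W RL=S RR=W
t=22: phase=(3,13,3,13) vs β=12 → FL=S FR=W RL=S RR=W
t=34: phase=(15,5,15,5) vs β=12 → FL=W FR=S RL=W RR=S
t=35: phase=(16,6,16,6) vs β=12 → FL=W FR=S RL=W RR=S


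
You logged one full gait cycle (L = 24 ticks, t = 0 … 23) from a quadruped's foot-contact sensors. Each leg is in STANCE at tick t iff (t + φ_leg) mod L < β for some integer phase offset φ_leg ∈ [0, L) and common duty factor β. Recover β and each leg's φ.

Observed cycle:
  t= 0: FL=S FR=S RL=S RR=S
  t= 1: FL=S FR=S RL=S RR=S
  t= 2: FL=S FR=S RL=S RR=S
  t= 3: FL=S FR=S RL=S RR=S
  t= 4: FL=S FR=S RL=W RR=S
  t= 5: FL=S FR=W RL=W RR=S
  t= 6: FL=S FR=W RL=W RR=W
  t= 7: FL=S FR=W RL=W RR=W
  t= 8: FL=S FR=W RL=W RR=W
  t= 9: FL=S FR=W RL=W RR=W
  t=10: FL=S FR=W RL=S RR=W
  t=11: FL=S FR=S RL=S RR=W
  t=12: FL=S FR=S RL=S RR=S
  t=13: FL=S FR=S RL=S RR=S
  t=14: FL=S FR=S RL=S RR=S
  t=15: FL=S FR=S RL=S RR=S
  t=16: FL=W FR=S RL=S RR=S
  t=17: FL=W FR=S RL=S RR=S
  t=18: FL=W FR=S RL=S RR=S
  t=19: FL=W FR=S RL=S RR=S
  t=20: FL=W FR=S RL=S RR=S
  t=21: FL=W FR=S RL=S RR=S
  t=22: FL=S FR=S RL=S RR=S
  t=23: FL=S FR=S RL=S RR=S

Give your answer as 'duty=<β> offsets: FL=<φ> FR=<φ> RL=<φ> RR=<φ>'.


duty=18 offsets: FL=2 FR=13 RL=14 RR=12

duty β = stance ticks per leg = 18
FL: stance ticks = 18; W→S at t=22 → φ=2
FR: stance ticks = 18; W→S at t=11 → φ=13
RL: stance ticks = 18; W→S at t=10 → φ=14
RR: stance ticks = 18; W→S at t=12 → φ=12


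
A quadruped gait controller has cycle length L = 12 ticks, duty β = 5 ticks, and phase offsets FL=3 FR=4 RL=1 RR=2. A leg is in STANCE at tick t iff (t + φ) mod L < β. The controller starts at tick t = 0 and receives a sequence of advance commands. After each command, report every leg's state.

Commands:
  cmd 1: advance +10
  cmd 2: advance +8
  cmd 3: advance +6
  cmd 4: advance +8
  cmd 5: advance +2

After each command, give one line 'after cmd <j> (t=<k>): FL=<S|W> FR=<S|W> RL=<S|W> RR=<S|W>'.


start t=0: FL=S FR=S RL=S RR=S
cmd 1: advance +10 → t=10, phase=(1,2,11,0) → FL=S FR=S RL=W RR=S
cmd 2: advance +8 → t=18, phase=(9,10,7,8) → FL=W FR=W RL=W RR=W
cmd 3: advance +6 → t=24, phase=(3,4,1,2) → FL=S FR=S RL=S RR=S
cmd 4: advance +8 → t=32, phase=(11,0,9,10) → FL=W FR=S RL=W RR=W
cmd 5: advance +2 → t=34, phase=(1,2,11,0) → FL=S FR=S RL=W RR=S

after cmd 1 (t=10): FL=S FR=S RL=W RR=S
after cmd 2 (t=18): FL=W FR=W RL=W RR=W
after cmd 3 (t=24): FL=S FR=S RL=S RR=S
after cmd 4 (t=32): FL=W FR=S RL=W RR=W
after cmd 5 (t=34): FL=S FR=S RL=W RR=S


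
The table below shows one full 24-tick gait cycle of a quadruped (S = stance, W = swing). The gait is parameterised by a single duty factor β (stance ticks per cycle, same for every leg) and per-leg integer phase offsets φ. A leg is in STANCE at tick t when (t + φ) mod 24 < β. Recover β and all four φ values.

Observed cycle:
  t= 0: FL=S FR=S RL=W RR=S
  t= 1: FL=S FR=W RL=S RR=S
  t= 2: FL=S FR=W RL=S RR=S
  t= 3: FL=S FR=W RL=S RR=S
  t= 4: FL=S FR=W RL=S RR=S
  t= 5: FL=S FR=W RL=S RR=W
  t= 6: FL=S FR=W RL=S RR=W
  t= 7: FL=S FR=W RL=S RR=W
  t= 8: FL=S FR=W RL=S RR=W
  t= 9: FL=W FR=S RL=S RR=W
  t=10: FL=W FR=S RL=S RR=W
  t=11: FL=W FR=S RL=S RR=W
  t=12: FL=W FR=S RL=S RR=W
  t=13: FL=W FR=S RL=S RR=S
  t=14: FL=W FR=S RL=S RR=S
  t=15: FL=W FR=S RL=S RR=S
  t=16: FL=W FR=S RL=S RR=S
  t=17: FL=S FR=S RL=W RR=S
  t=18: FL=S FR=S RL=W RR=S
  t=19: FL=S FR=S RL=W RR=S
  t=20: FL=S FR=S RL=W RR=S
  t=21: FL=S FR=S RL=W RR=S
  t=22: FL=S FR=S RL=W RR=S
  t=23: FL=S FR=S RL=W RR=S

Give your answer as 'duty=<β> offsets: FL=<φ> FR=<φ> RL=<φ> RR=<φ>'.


duty β = stance ticks per leg = 16
FL: stance ticks = 16; W→S at t=17 → φ=7
FR: stance ticks = 16; W→S at t=9 → φ=15
RL: stance ticks = 16; W→S at t=1 → φ=23
RR: stance ticks = 16; W→S at t=13 → φ=11

duty=16 offsets: FL=7 FR=15 RL=23 RR=11


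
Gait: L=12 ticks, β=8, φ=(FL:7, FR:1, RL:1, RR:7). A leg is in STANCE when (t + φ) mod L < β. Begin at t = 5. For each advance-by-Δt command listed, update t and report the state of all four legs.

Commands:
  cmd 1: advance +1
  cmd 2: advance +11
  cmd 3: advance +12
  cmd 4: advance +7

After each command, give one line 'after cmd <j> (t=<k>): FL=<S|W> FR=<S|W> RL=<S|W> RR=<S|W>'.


start t=5: FL=S FR=S RL=S RR=S
cmd 1: advance +1 → t=6, phase=(1,7,7,1) → FL=S FR=S RL=S RR=S
cmd 2: advance +11 → t=17, phase=(0,6,6,0) → FL=S FR=S RL=S RR=S
cmd 3: advance +12 → t=29, phase=(0,6,6,0) → FL=S FR=S RL=S RR=S
cmd 4: advance +7 → t=36, phase=(7,1,1,7) → FL=S FR=S RL=S RR=S

after cmd 1 (t=6): FL=S FR=S RL=S RR=S
after cmd 2 (t=17): FL=S FR=S RL=S RR=S
after cmd 3 (t=29): FL=S FR=S RL=S RR=S
after cmd 4 (t=36): FL=S FR=S RL=S RR=S


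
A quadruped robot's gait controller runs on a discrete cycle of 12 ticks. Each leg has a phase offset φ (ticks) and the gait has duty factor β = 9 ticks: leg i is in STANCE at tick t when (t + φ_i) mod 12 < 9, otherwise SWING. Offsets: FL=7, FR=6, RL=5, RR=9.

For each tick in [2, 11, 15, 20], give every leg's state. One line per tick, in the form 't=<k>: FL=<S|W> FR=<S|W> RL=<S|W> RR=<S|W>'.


t=2: FL=W FR=S RL=S RR=W
t=11: FL=S FR=S RL=S RR=S
t=15: FL=W FR=W RL=S RR=S
t=20: FL=S FR=S RL=S RR=S

t=2: phase=(9,8,7,11) vs β=9 → FL=W FR=S RL=S RR=W
t=11: phase=(6,5,4,8) vs β=9 → FL=S FR=S RL=S RR=S
t=15: phase=(10,9,8,0) vs β=9 → FL=W FR=W RL=S RR=S
t=20: phase=(3,2,1,5) vs β=9 → FL=S FR=S RL=S RR=S


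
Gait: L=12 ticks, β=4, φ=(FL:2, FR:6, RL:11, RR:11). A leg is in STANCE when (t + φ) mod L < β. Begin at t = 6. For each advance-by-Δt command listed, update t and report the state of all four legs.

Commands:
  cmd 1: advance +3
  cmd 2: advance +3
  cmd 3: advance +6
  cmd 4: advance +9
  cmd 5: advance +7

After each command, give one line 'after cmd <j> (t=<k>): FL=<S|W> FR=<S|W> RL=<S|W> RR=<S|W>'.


after cmd 1 (t=9): FL=W FR=S RL=W RR=W
after cmd 2 (t=12): FL=S FR=W RL=W RR=W
after cmd 3 (t=18): FL=W FR=S RL=W RR=W
after cmd 4 (t=27): FL=W FR=W RL=S RR=S
after cmd 5 (t=34): FL=S FR=W RL=W RR=W

start t=6: FL=W FR=S RL=W RR=W
cmd 1: advance +3 → t=9, phase=(11,3,8,8) → FL=W FR=S RL=W RR=W
cmd 2: advance +3 → t=12, phase=(2,6,11,11) → FL=S FR=W RL=W RR=W
cmd 3: advance +6 → t=18, phase=(8,0,5,5) → FL=W FR=S RL=W RR=W
cmd 4: advance +9 → t=27, phase=(5,9,2,2) → FL=W FR=W RL=S RR=S
cmd 5: advance +7 → t=34, phase=(0,4,9,9) → FL=S FR=W RL=W RR=W


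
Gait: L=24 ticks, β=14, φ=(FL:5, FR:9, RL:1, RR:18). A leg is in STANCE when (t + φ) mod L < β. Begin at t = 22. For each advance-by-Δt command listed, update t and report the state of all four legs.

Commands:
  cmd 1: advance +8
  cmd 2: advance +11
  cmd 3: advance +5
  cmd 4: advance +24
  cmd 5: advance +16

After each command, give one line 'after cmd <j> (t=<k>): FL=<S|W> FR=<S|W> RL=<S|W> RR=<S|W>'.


after cmd 1 (t=30): FL=S FR=W RL=S RR=S
after cmd 2 (t=41): FL=W FR=S RL=W RR=S
after cmd 3 (t=46): FL=S FR=S RL=W RR=W
after cmd 4 (t=70): FL=S FR=S RL=W RR=W
after cmd 5 (t=86): FL=W FR=W RL=W RR=S

start t=22: FL=S FR=S RL=W RR=W
cmd 1: advance +8 → t=30, phase=(11,15,7,0) → FL=S FR=W RL=S RR=S
cmd 2: advance +11 → t=41, phase=(22,2,18,11) → FL=W FR=S RL=W RR=S
cmd 3: advance +5 → t=46, phase=(3,7,23,16) → FL=S FR=S RL=W RR=W
cmd 4: advance +24 → t=70, phase=(3,7,23,16) → FL=S FR=S RL=W RR=W
cmd 5: advance +16 → t=86, phase=(19,23,15,8) → FL=W FR=W RL=W RR=S


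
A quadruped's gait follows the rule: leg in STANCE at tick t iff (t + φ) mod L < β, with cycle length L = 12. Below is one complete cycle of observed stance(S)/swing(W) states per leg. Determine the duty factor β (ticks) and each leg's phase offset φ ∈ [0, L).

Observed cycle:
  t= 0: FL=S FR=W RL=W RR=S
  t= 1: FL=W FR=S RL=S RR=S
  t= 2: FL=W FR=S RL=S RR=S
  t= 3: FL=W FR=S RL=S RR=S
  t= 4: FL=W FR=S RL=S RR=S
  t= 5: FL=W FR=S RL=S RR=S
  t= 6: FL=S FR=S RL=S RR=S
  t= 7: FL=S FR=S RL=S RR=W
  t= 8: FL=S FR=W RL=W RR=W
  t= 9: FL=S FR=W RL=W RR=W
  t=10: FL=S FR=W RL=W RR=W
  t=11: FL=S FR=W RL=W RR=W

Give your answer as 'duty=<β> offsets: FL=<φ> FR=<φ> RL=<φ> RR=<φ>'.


duty β = stance ticks per leg = 7
FL: stance ticks = 7; W→S at t=6 → φ=6
FR: stance ticks = 7; W→S at t=1 → φ=11
RL: stance ticks = 7; W→S at t=1 → φ=11
RR: stance ticks = 7; W→S at t=0 → φ=0

duty=7 offsets: FL=6 FR=11 RL=11 RR=0


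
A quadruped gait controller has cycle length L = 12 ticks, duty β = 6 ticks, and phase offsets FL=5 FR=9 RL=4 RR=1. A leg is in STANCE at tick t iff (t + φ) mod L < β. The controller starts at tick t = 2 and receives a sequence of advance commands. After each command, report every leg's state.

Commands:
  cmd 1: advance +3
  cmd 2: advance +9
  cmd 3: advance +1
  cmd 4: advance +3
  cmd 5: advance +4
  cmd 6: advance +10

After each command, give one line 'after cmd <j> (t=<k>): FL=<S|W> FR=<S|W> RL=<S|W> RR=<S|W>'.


after cmd 1 (t=5): FL=W FR=S RL=W RR=W
after cmd 2 (t=14): FL=W FR=W RL=W RR=S
after cmd 3 (t=15): FL=W FR=S RL=W RR=S
after cmd 4 (t=18): FL=W FR=S RL=W RR=W
after cmd 5 (t=22): FL=S FR=W RL=S RR=W
after cmd 6 (t=32): FL=S FR=S RL=S RR=W

start t=2: FL=W FR=W RL=W RR=S
cmd 1: advance +3 → t=5, phase=(10,2,9,6) → FL=W FR=S RL=W RR=W
cmd 2: advance +9 → t=14, phase=(7,11,6,3) → FL=W FR=W RL=W RR=S
cmd 3: advance +1 → t=15, phase=(8,0,7,4) → FL=W FR=S RL=W RR=S
cmd 4: advance +3 → t=18, phase=(11,3,10,7) → FL=W FR=S RL=W RR=W
cmd 5: advance +4 → t=22, phase=(3,7,2,11) → FL=S FR=W RL=S RR=W
cmd 6: advance +10 → t=32, phase=(1,5,0,9) → FL=S FR=S RL=S RR=W


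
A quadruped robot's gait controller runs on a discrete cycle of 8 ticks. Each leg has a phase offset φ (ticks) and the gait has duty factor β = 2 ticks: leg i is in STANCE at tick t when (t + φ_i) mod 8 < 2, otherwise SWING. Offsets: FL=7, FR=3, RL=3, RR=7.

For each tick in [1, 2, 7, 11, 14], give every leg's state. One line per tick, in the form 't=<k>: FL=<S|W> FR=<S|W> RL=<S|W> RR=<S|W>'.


t=1: FL=S FR=W RL=W RR=S
t=2: FL=S FR=W RL=W RR=S
t=7: FL=W FR=W RL=W RR=W
t=11: FL=W FR=W RL=W RR=W
t=14: FL=W FR=S RL=S RR=W

t=1: phase=(0,4,4,0) vs β=2 → FL=S FR=W RL=W RR=S
t=2: phase=(1,5,5,1) vs β=2 → FL=S FR=W RL=W RR=S
t=7: phase=(6,2,2,6) vs β=2 → FL=W FR=W RL=W RR=W
t=11: phase=(2,6,6,2) vs β=2 → FL=W FR=W RL=W RR=W
t=14: phase=(5,1,1,5) vs β=2 → FL=W FR=S RL=S RR=W


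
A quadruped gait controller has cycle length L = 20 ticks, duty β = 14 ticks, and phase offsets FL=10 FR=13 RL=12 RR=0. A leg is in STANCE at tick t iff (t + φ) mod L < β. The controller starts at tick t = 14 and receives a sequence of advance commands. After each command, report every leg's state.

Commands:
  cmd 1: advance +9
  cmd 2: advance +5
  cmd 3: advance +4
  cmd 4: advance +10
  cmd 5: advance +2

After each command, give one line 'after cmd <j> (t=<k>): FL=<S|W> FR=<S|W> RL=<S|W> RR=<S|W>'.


start t=14: FL=S FR=S RL=S RR=W
cmd 1: advance +9 → t=23, phase=(13,16,15,3) → FL=S FR=W RL=W RR=S
cmd 2: advance +5 → t=28, phase=(18,1,0,8) → FL=W FR=S RL=S RR=S
cmd 3: advance +4 → t=32, phase=(2,5,4,12) → FL=S FR=S RL=S RR=S
cmd 4: advance +10 → t=42, phase=(12,15,14,2) → FL=S FR=W RL=W RR=S
cmd 5: advance +2 → t=44, phase=(14,17,16,4) → FL=W FR=W RL=W RR=S

after cmd 1 (t=23): FL=S FR=W RL=W RR=S
after cmd 2 (t=28): FL=W FR=S RL=S RR=S
after cmd 3 (t=32): FL=S FR=S RL=S RR=S
after cmd 4 (t=42): FL=S FR=W RL=W RR=S
after cmd 5 (t=44): FL=W FR=W RL=W RR=S


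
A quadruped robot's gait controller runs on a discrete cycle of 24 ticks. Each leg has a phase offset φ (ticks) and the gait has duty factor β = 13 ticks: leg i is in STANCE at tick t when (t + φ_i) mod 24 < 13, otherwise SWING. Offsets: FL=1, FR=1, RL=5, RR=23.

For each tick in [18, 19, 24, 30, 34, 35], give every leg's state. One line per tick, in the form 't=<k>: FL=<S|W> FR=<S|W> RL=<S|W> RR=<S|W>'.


t=18: phase=(19,19,23,17) vs β=13 → FL=W FR=W RL=W RR=W
t=19: phase=(20,20,0,18) vs β=13 → FL=W FR=W RL=S RR=W
t=24: phase=(1,1,5,23) vs β=13 → FL=S FR=S RL=S RR=W
t=30: phase=(7,7,11,5) vs β=13 → FL=S FR=S RL=S RR=S
t=34: phase=(11,11,15,9) vs β=13 → FL=S FR=S RL=W RR=S
t=35: phase=(12,12,16,10) vs β=13 → FL=S FR=S RL=W RR=S

t=18: FL=W FR=W RL=W RR=W
t=19: FL=W FR=W RL=S RR=W
t=24: FL=S FR=S RL=S RR=W
t=30: FL=S FR=S RL=S RR=S
t=34: FL=S FR=S RL=W RR=S
t=35: FL=S FR=S RL=W RR=S


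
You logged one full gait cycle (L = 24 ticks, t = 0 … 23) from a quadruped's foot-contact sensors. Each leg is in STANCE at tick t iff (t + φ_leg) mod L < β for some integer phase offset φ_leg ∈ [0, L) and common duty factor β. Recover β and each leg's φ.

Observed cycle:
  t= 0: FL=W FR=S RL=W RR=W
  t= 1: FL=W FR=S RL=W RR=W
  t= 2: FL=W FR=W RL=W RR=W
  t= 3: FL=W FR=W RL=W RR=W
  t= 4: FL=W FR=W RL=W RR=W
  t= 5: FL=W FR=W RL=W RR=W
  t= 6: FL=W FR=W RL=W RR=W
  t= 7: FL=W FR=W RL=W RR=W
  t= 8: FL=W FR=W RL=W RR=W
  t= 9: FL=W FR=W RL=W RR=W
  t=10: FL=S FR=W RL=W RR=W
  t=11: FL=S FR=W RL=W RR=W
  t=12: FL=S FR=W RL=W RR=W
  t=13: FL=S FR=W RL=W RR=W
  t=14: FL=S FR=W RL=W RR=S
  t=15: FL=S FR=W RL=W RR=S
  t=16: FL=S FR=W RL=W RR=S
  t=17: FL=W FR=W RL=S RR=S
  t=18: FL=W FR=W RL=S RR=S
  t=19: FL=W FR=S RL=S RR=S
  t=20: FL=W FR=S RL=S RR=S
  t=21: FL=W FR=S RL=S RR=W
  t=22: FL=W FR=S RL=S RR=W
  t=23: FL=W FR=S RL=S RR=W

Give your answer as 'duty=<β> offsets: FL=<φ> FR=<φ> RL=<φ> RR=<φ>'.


duty=7 offsets: FL=14 FR=5 RL=7 RR=10

duty β = stance ticks per leg = 7
FL: stance ticks = 7; W→S at t=10 → φ=14
FR: stance ticks = 7; W→S at t=19 → φ=5
RL: stance ticks = 7; W→S at t=17 → φ=7
RR: stance ticks = 7; W→S at t=14 → φ=10


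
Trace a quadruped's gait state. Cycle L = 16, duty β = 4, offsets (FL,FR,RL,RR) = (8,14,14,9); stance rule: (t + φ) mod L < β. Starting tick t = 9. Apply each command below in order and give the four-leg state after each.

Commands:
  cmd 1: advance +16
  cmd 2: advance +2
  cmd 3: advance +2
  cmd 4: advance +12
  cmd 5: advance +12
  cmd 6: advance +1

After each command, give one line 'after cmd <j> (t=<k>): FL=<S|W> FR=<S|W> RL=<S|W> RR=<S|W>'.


after cmd 1 (t=25): FL=S FR=W RL=W RR=S
after cmd 2 (t=27): FL=S FR=W RL=W RR=W
after cmd 3 (t=29): FL=W FR=W RL=W RR=W
after cmd 4 (t=41): FL=S FR=W RL=W RR=S
after cmd 5 (t=53): FL=W FR=S RL=S RR=W
after cmd 6 (t=54): FL=W FR=W RL=W RR=W

start t=9: FL=S FR=W RL=W RR=S
cmd 1: advance +16 → t=25, phase=(1,7,7,2) → FL=S FR=W RL=W RR=S
cmd 2: advance +2 → t=27, phase=(3,9,9,4) → FL=S FR=W RL=W RR=W
cmd 3: advance +2 → t=29, phase=(5,11,11,6) → FL=W FR=W RL=W RR=W
cmd 4: advance +12 → t=41, phase=(1,7,7,2) → FL=S FR=W RL=W RR=S
cmd 5: advance +12 → t=53, phase=(13,3,3,14) → FL=W FR=S RL=S RR=W
cmd 6: advance +1 → t=54, phase=(14,4,4,15) → FL=W FR=W RL=W RR=W


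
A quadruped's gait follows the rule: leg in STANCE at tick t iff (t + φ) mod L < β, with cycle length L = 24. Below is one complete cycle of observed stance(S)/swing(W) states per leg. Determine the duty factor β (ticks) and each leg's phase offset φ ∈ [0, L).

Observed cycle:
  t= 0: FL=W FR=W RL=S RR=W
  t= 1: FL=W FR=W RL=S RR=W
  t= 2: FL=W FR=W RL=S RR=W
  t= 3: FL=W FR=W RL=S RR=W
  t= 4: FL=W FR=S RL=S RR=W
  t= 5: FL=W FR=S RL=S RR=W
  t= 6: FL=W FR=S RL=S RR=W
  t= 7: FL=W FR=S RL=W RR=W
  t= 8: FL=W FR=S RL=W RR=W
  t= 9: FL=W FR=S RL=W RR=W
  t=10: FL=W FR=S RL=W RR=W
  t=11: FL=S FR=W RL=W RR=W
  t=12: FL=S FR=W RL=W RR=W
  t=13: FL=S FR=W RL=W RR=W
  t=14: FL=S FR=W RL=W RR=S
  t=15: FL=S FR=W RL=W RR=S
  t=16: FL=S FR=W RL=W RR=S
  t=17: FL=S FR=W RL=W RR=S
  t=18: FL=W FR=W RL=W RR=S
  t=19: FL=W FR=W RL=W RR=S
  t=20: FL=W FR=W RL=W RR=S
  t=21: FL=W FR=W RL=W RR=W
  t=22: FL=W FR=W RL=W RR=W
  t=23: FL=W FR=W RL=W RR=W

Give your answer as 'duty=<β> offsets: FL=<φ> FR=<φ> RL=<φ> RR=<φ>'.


duty β = stance ticks per leg = 7
FL: stance ticks = 7; W→S at t=11 → φ=13
FR: stance ticks = 7; W→S at t=4 → φ=20
RL: stance ticks = 7; W→S at t=0 → φ=0
RR: stance ticks = 7; W→S at t=14 → φ=10

duty=7 offsets: FL=13 FR=20 RL=0 RR=10


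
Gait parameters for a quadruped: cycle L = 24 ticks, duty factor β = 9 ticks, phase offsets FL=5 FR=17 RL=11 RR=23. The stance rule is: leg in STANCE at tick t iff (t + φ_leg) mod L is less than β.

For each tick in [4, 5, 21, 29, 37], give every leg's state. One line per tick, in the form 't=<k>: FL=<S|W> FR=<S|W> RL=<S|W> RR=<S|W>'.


t=4: phase=(9,21,15,3) vs β=9 → FL=W FR=W RL=W RR=S
t=5: phase=(10,22,16,4) vs β=9 → FL=W FR=W RL=W RR=S
t=21: phase=(2,14,8,20) vs β=9 → FL=S FR=W RL=S RR=W
t=29: phase=(10,22,16,4) vs β=9 → FL=W FR=W RL=W RR=S
t=37: phase=(18,6,0,12) vs β=9 → FL=W FR=S RL=S RR=W

t=4: FL=W FR=W RL=W RR=S
t=5: FL=W FR=W RL=W RR=S
t=21: FL=S FR=W RL=S RR=W
t=29: FL=W FR=W RL=W RR=S
t=37: FL=W FR=S RL=S RR=W


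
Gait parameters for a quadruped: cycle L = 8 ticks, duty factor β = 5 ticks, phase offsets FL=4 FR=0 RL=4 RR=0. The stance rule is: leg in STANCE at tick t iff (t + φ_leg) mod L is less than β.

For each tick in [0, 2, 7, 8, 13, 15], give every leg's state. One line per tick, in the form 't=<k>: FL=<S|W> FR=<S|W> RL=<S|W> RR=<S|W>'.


t=0: phase=(4,0,4,0) vs β=5 → FL=S FR=S RL=S RR=S
t=2: phase=(6,2,6,2) vs β=5 → FL=W FR=S RL=W RR=S
t=7: phase=(3,7,3,7) vs β=5 → FL=S FR=W RL=S RR=W
t=8: phase=(4,0,4,0) vs β=5 → FL=S FR=S RL=S RR=S
t=13: phase=(1,5,1,5) vs β=5 → FL=S FR=W RL=S RR=W
t=15: phase=(3,7,3,7) vs β=5 → FL=S FR=W RL=S RR=W

t=0: FL=S FR=S RL=S RR=S
t=2: FL=W FR=S RL=W RR=S
t=7: FL=S FR=W RL=S RR=W
t=8: FL=S FR=S RL=S RR=S
t=13: FL=S FR=W RL=S RR=W
t=15: FL=S FR=W RL=S RR=W


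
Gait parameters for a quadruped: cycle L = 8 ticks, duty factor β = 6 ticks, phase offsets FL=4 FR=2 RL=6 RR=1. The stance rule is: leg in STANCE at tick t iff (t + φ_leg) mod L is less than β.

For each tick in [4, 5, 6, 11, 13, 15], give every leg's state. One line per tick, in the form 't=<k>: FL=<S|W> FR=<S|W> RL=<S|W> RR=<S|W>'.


t=4: FL=S FR=W RL=S RR=S
t=5: FL=S FR=W RL=S RR=W
t=6: FL=S FR=S RL=S RR=W
t=11: FL=W FR=S RL=S RR=S
t=13: FL=S FR=W RL=S RR=W
t=15: FL=S FR=S RL=S RR=S

t=4: phase=(0,6,2,5) vs β=6 → FL=S FR=W RL=S RR=S
t=5: phase=(1,7,3,6) vs β=6 → FL=S FR=W RL=S RR=W
t=6: phase=(2,0,4,7) vs β=6 → FL=S FR=S RL=S RR=W
t=11: phase=(7,5,1,4) vs β=6 → FL=W FR=S RL=S RR=S
t=13: phase=(1,7,3,6) vs β=6 → FL=S FR=W RL=S RR=W
t=15: phase=(3,1,5,0) vs β=6 → FL=S FR=S RL=S RR=S


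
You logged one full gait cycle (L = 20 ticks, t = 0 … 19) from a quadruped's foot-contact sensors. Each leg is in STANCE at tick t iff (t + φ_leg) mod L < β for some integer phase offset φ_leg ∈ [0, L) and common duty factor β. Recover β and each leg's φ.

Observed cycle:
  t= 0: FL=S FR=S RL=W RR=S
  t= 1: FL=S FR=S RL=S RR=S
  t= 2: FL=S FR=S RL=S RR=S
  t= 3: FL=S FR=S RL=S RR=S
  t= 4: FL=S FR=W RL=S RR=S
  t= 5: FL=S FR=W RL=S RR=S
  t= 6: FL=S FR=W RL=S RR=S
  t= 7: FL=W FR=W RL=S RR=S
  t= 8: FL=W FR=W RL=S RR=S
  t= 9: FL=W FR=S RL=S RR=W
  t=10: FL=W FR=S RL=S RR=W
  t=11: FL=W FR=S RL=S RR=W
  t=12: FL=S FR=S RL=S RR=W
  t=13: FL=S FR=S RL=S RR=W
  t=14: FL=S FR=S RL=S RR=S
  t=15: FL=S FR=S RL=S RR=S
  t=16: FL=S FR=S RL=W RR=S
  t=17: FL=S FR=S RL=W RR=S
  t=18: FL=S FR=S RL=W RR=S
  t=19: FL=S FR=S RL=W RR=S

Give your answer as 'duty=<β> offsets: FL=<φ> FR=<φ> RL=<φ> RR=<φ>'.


duty=15 offsets: FL=8 FR=11 RL=19 RR=6

duty β = stance ticks per leg = 15
FL: stance ticks = 15; W→S at t=12 → φ=8
FR: stance ticks = 15; W→S at t=9 → φ=11
RL: stance ticks = 15; W→S at t=1 → φ=19
RR: stance ticks = 15; W→S at t=14 → φ=6


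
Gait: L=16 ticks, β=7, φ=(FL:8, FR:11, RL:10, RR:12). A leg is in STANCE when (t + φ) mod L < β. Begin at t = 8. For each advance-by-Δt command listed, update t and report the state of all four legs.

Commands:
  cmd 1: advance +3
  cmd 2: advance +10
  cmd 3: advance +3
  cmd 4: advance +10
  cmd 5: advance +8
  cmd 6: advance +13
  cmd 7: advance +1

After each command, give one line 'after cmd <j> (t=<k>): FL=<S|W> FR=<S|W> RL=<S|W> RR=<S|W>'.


start t=8: FL=S FR=S RL=S RR=S
cmd 1: advance +3 → t=11, phase=(3,6,5,7) → FL=S FR=S RL=S RR=W
cmd 2: advance +10 → t=21, phase=(13,0,15,1) → FL=W FR=S RL=W RR=S
cmd 3: advance +3 → t=24, phase=(0,3,2,4) → FL=S FR=S RL=S RR=S
cmd 4: advance +10 → t=34, phase=(10,13,12,14) → FL=W FR=W RL=W RR=W
cmd 5: advance +8 → t=42, phase=(2,5,4,6) → FL=S FR=S RL=S RR=S
cmd 6: advance +13 → t=55, phase=(15,2,1,3) → FL=W FR=S RL=S RR=S
cmd 7: advance +1 → t=56, phase=(0,3,2,4) → FL=S FR=S RL=S RR=S

after cmd 1 (t=11): FL=S FR=S RL=S RR=W
after cmd 2 (t=21): FL=W FR=S RL=W RR=S
after cmd 3 (t=24): FL=S FR=S RL=S RR=S
after cmd 4 (t=34): FL=W FR=W RL=W RR=W
after cmd 5 (t=42): FL=S FR=S RL=S RR=S
after cmd 6 (t=55): FL=W FR=S RL=S RR=S
after cmd 7 (t=56): FL=S FR=S RL=S RR=S


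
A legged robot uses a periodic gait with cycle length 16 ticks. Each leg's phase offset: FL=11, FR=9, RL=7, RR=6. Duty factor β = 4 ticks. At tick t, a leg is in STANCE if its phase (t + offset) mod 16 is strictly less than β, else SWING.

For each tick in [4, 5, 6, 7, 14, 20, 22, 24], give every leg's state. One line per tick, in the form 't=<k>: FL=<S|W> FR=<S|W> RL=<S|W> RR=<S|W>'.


t=4: FL=W FR=W RL=W RR=W
t=5: FL=S FR=W RL=W RR=W
t=6: FL=S FR=W RL=W RR=W
t=7: FL=S FR=S RL=W RR=W
t=14: FL=W FR=W RL=W RR=W
t=20: FL=W FR=W RL=W RR=W
t=22: FL=S FR=W RL=W RR=W
t=24: FL=S FR=S RL=W RR=W

t=4: phase=(15,13,11,10) vs β=4 → FL=W FR=W RL=W RR=W
t=5: phase=(0,14,12,11) vs β=4 → FL=S FR=W RL=W RR=W
t=6: phase=(1,15,13,12) vs β=4 → FL=S FR=W RL=W RR=W
t=7: phase=(2,0,14,13) vs β=4 → FL=S FR=S RL=W RR=W
t=14: phase=(9,7,5,4) vs β=4 → FL=W FR=W RL=W RR=W
t=20: phase=(15,13,11,10) vs β=4 → FL=W FR=W RL=W RR=W
t=22: phase=(1,15,13,12) vs β=4 → FL=S FR=W RL=W RR=W
t=24: phase=(3,1,15,14) vs β=4 → FL=S FR=S RL=W RR=W


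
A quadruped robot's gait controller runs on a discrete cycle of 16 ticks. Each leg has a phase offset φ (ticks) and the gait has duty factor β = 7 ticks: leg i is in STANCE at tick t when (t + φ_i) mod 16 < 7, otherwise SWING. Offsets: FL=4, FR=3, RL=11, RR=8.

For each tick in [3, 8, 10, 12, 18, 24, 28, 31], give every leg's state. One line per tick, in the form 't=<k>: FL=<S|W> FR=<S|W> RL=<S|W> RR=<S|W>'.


t=3: phase=(7,6,14,11) vs β=7 → FL=W FR=S RL=W RR=W
t=8: phase=(12,11,3,0) vs β=7 → FL=W FR=W RL=S RR=S
t=10: phase=(14,13,5,2) vs β=7 → FL=W FR=W RL=S RR=S
t=12: phase=(0,15,7,4) vs β=7 → FL=S FR=W RL=W RR=S
t=18: phase=(6,5,13,10) vs β=7 → FL=S FR=S RL=W RR=W
t=24: phase=(12,11,3,0) vs β=7 → FL=W FR=W RL=S RR=S
t=28: phase=(0,15,7,4) vs β=7 → FL=S FR=W RL=W RR=S
t=31: phase=(3,2,10,7) vs β=7 → FL=S FR=S RL=W RR=W

t=3: FL=W FR=S RL=W RR=W
t=8: FL=W FR=W RL=S RR=S
t=10: FL=W FR=W RL=S RR=S
t=12: FL=S FR=W RL=W RR=S
t=18: FL=S FR=S RL=W RR=W
t=24: FL=W FR=W RL=S RR=S
t=28: FL=S FR=W RL=W RR=S
t=31: FL=S FR=S RL=W RR=W


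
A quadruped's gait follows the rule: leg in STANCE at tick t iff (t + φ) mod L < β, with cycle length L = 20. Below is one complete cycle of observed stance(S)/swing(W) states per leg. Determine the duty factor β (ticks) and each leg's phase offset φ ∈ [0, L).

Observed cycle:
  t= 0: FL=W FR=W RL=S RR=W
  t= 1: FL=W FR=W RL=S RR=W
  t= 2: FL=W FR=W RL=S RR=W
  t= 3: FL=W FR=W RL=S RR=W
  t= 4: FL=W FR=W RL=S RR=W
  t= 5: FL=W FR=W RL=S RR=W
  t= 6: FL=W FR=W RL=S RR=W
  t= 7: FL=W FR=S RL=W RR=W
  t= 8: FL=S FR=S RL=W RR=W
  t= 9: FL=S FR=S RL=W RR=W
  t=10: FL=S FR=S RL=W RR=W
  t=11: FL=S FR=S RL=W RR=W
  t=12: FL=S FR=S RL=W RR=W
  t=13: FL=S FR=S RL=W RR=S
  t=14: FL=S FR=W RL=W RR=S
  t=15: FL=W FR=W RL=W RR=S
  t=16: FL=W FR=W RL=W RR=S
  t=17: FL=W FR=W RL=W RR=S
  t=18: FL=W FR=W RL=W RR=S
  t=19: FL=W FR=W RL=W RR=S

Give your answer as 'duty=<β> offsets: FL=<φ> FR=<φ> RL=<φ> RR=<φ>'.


duty β = stance ticks per leg = 7
FL: stance ticks = 7; W→S at t=8 → φ=12
FR: stance ticks = 7; W→S at t=7 → φ=13
RL: stance ticks = 7; W→S at t=0 → φ=0
RR: stance ticks = 7; W→S at t=13 → φ=7

duty=7 offsets: FL=12 FR=13 RL=0 RR=7
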